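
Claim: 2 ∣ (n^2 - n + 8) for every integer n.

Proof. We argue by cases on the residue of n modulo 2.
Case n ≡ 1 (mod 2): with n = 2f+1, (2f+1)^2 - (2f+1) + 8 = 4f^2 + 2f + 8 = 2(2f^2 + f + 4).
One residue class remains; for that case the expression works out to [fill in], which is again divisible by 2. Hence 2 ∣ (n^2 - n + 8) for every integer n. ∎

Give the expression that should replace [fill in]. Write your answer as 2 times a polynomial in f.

2(2f^2 - f + 4)

The residues treated are {1}, so the missing case is n ≡ 0 (mod 2); write n = 2f.
Then (2f)^2 - (2f) + 8 = 4f^2 - 2f + 8 = 2(2f^2 - f + 4).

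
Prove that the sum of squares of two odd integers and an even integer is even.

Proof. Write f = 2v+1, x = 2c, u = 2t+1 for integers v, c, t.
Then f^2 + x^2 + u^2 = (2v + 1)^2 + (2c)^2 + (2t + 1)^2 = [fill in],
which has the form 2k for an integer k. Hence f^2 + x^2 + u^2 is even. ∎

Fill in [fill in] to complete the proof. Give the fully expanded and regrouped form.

2(2c^2 + 2t^2 + 2t + 2v^2 + 2v + 1)

(2v + 1)^2 + (2c)^2 + (2t + 1)^2 = 4c^2 + 4t^2 + 4t + 4v^2 + 4v + 2
= 2(2c^2 + 2t^2 + 2t + 2v^2 + 2v + 1).
Since 2c^2 + 2t^2 + 2t + 2v^2 + 2v + 1 is an integer, the sum of squares is of the form 2k for an integer k.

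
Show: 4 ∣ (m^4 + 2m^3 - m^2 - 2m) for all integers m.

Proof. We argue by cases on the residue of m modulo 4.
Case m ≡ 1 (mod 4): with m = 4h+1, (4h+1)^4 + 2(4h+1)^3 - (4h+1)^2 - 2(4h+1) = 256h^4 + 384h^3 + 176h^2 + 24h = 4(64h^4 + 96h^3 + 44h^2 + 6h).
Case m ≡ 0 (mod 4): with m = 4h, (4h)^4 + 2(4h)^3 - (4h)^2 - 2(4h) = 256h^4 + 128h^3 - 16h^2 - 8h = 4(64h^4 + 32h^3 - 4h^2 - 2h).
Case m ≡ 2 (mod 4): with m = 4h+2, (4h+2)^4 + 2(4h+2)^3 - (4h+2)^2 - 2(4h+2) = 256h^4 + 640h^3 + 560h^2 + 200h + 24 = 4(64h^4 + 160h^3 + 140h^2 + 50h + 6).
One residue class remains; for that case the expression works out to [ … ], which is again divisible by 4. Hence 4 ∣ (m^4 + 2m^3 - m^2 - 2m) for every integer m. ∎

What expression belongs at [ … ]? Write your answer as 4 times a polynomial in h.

4(64h^4 + 224h^3 + 284h^2 + 154h + 30)

Only m ≡ 3 (mod 4) is unaccounted for. Put m = 4h+3:
(4h+3)^4 + 2(4h+3)^3 - (4h+3)^2 - 2(4h+3) expands to 256h^4 + 896h^3 + 1136h^2 + 616h + 120,
and factoring out 4 leaves 4(64h^4 + 224h^3 + 284h^2 + 154h + 30).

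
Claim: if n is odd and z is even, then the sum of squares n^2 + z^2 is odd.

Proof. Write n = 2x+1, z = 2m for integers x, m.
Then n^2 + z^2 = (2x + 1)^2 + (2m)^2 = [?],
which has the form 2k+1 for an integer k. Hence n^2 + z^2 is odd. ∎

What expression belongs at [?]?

(2x + 1)^2 + (2m)^2 = 4m^2 + 4x^2 + 4x + 1
= 2(2m^2 + 2x^2 + 2x) + 1.
Since 2m^2 + 2x^2 + 2x is an integer, the sum of squares is of the form 2k+1 for an integer k.

2(2m^2 + 2x^2 + 2x) + 1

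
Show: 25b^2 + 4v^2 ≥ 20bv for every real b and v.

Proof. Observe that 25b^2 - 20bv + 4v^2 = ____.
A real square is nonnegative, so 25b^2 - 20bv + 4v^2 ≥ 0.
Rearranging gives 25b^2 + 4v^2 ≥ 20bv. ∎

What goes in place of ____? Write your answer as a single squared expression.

25b^2 - 20bv + 4v^2 is a perfect-square trinomial: the outer terms are (5b)^2 and (2v)^2, and the cross term is -2·5b·2v.
So 25b^2 - 20bv + 4v^2 = (5b - 2v)^2 ≥ 0.

(5b - 2v)^2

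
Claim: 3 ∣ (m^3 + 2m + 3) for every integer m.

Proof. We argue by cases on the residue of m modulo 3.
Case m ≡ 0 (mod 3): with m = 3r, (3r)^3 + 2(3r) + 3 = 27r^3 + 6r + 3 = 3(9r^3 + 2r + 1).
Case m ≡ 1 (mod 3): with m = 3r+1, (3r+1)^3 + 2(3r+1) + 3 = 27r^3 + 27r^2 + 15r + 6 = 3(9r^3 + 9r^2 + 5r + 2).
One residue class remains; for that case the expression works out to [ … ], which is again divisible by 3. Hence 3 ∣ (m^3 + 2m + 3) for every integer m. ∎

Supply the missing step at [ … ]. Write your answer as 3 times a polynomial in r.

Only m ≡ 2 (mod 3) is unaccounted for. Put m = 3r+2:
(3r+2)^3 + 2(3r+2) + 3 expands to 27r^3 + 54r^2 + 42r + 15,
and factoring out 3 leaves 3(9r^3 + 18r^2 + 14r + 5).

3(9r^3 + 18r^2 + 14r + 5)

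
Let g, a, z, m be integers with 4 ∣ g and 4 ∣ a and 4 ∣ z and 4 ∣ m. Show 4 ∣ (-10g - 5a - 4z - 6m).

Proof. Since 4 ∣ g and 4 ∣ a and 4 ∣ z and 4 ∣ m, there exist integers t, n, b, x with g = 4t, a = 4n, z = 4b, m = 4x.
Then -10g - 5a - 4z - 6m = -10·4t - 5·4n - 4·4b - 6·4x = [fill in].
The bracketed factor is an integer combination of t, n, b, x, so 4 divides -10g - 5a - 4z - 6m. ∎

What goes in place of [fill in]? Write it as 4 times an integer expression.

Each term has a factor of 4: -10·4t - 5·4n - 4·4b - 6·4x = 4·(-4b - 5n - 10t - 6x).
Since -4b - 5n - 10t - 6x is an integer, 4 ∣ (-10g - 5a - 4z - 6m).

4(-4b - 5n - 10t - 6x)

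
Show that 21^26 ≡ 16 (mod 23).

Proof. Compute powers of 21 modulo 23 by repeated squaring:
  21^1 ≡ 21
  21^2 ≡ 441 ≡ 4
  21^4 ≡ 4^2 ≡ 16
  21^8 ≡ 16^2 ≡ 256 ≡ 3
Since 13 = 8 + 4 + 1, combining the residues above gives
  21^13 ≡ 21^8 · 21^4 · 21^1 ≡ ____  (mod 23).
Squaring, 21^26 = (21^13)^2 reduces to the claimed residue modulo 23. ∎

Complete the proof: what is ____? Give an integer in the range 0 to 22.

19

Multiply the listed residues: 3 · 16 · 21 = 48 → 1008.
Reducing modulo 23: 1008 = 43·23 + 19, so 21^13 ≡ 19.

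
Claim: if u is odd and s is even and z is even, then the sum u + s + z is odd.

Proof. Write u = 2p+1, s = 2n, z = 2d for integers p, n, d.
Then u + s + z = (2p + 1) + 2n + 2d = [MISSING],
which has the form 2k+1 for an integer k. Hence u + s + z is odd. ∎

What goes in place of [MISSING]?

(2p + 1) + 2n + 2d = 2d + 2n + 2p + 1
= 2(d + n + p) + 1.
Since d + n + p is an integer, the sum is of the form 2k+1 for an integer k.

2(d + n + p) + 1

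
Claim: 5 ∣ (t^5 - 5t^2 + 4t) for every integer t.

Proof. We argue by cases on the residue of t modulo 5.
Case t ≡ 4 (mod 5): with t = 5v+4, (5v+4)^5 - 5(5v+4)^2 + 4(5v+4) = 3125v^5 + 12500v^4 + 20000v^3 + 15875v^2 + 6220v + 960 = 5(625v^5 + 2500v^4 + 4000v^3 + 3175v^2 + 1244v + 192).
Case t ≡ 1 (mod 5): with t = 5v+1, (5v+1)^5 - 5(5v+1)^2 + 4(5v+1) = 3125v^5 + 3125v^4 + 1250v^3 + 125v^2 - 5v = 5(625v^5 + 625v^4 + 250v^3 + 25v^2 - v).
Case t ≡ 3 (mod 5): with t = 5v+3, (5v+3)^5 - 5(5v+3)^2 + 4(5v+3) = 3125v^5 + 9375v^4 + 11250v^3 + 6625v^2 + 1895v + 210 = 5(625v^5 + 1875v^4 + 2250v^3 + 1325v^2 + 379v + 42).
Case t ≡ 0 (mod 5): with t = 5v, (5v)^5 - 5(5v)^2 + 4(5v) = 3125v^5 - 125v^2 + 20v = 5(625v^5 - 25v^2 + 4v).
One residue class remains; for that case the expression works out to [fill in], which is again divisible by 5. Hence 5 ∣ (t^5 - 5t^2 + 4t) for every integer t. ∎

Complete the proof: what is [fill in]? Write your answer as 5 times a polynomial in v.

5(625v^5 + 1250v^4 + 1000v^3 + 375v^2 + 64v + 4)

The residues treated are {4, 1, 3, 0}, so the missing case is t ≡ 2 (mod 5); write t = 5v+2.
Then (5v+2)^5 - 5(5v+2)^2 + 4(5v+2) = 3125v^5 + 6250v^4 + 5000v^3 + 1875v^2 + 320v + 20 = 5(625v^5 + 1250v^4 + 1000v^3 + 375v^2 + 64v + 4).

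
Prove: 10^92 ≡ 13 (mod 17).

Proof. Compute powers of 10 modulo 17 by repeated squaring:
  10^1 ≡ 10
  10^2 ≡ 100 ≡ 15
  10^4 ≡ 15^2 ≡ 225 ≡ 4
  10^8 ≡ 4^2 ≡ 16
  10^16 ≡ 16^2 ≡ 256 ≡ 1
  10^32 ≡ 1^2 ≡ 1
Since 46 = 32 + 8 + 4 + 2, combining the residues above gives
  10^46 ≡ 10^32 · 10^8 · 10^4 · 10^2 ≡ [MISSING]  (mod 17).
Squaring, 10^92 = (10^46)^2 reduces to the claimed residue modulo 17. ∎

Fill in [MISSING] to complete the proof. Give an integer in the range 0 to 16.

10^32 · 10^8 · 10^4 · 10^2 ≡ 1 · 16 · 4 · 15 = 960.
960 mod 17 = 8, so 10^46 ≡ 8 (mod 17).

8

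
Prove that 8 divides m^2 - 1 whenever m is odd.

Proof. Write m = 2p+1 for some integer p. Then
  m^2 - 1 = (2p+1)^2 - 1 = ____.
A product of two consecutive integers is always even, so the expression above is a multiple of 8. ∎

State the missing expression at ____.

(2p+1)^2 - 1 = 4p^2 + 4p + 1 - 1 = 4p^2 + 4p = 4p(p+1).
Since p and p+1 are consecutive, p(p+1) is even, and 4·(even) is a multiple of 8.

4p(p + 1)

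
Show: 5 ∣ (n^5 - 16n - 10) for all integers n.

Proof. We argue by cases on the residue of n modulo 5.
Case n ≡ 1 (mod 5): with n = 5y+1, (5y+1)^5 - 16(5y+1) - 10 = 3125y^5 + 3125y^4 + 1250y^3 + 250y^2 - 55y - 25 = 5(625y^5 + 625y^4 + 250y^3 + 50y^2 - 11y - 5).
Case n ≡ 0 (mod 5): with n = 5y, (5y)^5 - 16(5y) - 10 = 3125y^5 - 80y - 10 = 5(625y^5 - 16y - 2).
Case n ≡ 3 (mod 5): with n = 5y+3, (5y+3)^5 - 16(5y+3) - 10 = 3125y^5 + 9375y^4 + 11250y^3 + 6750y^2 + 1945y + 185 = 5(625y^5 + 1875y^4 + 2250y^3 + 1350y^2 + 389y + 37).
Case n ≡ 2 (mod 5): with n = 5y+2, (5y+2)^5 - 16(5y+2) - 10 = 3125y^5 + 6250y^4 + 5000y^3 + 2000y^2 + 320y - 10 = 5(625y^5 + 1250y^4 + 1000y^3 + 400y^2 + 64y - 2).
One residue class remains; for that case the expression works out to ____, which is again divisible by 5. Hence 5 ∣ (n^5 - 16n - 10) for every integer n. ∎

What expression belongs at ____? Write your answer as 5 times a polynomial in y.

5(625y^5 + 2500y^4 + 4000y^3 + 3200y^2 + 1264y + 190)

The residues treated are {1, 0, 3, 2}, so the missing case is n ≡ 4 (mod 5); write n = 5y+4.
Then (5y+4)^5 - 16(5y+4) - 10 = 3125y^5 + 12500y^4 + 20000y^3 + 16000y^2 + 6320y + 950 = 5(625y^5 + 2500y^4 + 4000y^3 + 3200y^2 + 1264y + 190).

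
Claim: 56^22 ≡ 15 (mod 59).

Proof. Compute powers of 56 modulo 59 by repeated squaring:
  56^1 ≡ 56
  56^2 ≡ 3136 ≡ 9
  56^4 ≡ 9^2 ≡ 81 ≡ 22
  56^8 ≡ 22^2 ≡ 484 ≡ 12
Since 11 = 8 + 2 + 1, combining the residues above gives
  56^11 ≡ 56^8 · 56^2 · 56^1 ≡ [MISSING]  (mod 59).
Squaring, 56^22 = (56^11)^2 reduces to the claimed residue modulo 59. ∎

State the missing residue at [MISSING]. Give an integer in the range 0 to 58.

30

Multiply the listed residues: 12 · 9 · 56 = 108 → 6048.
Reducing modulo 59: 6048 = 102·59 + 30, so 56^11 ≡ 30.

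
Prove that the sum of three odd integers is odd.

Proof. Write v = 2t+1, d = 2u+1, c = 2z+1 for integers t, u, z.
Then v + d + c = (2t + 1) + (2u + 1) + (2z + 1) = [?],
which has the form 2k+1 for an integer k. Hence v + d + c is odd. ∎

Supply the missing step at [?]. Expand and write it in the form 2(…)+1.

(2t + 1) + (2u + 1) + (2z + 1) = 2t + 2u + 2z + 3
= 2(t + u + z + 1) + 1.
Since t + u + z + 1 is an integer, the sum is of the form 2k+1 for an integer k.

2(t + u + z + 1) + 1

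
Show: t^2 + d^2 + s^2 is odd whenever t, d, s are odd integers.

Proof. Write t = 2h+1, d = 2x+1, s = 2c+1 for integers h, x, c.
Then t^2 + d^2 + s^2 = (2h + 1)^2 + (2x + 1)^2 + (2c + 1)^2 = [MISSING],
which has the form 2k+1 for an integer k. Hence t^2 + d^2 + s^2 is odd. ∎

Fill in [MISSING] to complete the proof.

(2h + 1)^2 + (2x + 1)^2 + (2c + 1)^2 = 4c^2 + 4c + 4h^2 + 4h + 4x^2 + 4x + 3
= 2(2c^2 + 2c + 2h^2 + 2h + 2x^2 + 2x + 1) + 1.
Since 2c^2 + 2c + 2h^2 + 2h + 2x^2 + 2x + 1 is an integer, the sum of squares is of the form 2k+1 for an integer k.

2(2c^2 + 2c + 2h^2 + 2h + 2x^2 + 2x + 1) + 1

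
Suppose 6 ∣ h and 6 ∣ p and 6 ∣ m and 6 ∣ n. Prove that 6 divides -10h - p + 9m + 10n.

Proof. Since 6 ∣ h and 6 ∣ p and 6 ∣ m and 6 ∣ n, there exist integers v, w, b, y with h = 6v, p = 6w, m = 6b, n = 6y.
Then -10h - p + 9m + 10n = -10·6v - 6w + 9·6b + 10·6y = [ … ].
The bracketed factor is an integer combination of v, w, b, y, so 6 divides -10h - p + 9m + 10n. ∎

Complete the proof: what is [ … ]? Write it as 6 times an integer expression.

Pull the common 6 out of every term: -10·6v - 6w + 9·6b + 10·6y = 6(9b - 10v - w + 10y).
9b - 10v - w + 10y is an integer, which exhibits the divisibility.

6(9b - 10v - w + 10y)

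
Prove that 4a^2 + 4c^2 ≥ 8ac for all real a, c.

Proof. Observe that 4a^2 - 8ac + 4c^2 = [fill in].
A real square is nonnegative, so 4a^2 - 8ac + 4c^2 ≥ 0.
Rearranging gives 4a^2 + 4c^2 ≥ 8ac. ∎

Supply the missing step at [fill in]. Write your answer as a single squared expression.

The leading and trailing coefficients are 2^2 and 2^2, and 8 = 2·2·2, so the trinomial is (2a - 2c)^2.
Hence 4a^2 - 8ac + 4c^2 ≥ 0.

(2a - 2c)^2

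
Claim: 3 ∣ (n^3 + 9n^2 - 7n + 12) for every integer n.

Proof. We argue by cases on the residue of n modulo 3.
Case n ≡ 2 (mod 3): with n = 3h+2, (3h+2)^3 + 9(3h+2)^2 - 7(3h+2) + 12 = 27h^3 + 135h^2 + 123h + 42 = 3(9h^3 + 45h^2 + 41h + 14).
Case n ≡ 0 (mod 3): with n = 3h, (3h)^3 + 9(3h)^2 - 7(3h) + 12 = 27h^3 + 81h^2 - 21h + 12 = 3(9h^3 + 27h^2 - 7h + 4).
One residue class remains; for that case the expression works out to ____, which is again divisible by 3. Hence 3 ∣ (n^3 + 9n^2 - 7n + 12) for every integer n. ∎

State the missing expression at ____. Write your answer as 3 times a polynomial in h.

3(9h^3 + 36h^2 + 14h + 5)

The residues treated are {2, 0}, so the missing case is n ≡ 1 (mod 3); write n = 3h+1.
Then (3h+1)^3 + 9(3h+1)^2 - 7(3h+1) + 12 = 27h^3 + 108h^2 + 42h + 15 = 3(9h^3 + 36h^2 + 14h + 5).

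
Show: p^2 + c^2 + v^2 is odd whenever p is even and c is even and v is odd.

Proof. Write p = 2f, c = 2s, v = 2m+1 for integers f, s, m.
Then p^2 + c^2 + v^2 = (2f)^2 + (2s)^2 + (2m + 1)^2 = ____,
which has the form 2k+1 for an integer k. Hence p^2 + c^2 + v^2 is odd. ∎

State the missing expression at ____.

(2f)^2 + (2s)^2 + (2m + 1)^2 = 4f^2 + 4m^2 + 4m + 4s^2 + 1
= 2(2f^2 + 2m^2 + 2m + 2s^2) + 1.
Since 2f^2 + 2m^2 + 2m + 2s^2 is an integer, the sum of squares is of the form 2k+1 for an integer k.

2(2f^2 + 2m^2 + 2m + 2s^2) + 1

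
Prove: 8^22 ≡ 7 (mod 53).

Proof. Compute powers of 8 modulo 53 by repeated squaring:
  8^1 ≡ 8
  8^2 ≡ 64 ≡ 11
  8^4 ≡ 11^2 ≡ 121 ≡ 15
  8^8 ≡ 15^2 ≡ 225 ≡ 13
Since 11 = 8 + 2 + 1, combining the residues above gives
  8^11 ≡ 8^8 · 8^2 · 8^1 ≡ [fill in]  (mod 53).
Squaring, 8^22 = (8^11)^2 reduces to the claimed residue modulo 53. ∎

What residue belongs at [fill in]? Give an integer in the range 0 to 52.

Multiply the listed residues: 13 · 11 · 8 = 143 → 1144.
Reducing modulo 53: 1144 = 21·53 + 31, so 8^11 ≡ 31.

31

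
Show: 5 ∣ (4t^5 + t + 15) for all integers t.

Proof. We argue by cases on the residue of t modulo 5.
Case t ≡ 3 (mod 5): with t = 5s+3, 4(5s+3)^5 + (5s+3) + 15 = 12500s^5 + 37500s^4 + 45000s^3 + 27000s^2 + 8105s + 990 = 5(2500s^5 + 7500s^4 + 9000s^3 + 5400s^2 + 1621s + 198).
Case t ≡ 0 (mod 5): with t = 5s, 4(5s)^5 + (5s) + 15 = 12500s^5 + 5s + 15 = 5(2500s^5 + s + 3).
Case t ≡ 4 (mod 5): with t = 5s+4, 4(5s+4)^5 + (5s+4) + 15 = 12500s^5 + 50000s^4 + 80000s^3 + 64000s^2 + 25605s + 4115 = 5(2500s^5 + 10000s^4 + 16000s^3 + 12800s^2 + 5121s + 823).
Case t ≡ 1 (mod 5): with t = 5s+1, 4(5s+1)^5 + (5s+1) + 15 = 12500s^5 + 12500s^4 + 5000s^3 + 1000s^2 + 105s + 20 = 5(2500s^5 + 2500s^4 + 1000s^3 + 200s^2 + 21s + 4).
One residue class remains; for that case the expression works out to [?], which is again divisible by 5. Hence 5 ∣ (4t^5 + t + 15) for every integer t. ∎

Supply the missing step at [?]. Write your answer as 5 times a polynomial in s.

The residues treated are {3, 0, 4, 1}, so the missing case is t ≡ 2 (mod 5); write t = 5s+2.
Then 4(5s+2)^5 + (5s+2) + 15 = 12500s^5 + 25000s^4 + 20000s^3 + 8000s^2 + 1605s + 145 = 5(2500s^5 + 5000s^4 + 4000s^3 + 1600s^2 + 321s + 29).

5(2500s^5 + 5000s^4 + 4000s^3 + 1600s^2 + 321s + 29)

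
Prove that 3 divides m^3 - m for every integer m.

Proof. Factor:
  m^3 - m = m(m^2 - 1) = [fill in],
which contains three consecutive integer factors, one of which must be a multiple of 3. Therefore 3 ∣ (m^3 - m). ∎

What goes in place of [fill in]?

m(m^2 - 1) = m(m - 1)(m + 1) = (m - 1)m(m + 1).
These three factors are consecutive integers, so their product is divisible by 3.

(m - 1)m(m + 1)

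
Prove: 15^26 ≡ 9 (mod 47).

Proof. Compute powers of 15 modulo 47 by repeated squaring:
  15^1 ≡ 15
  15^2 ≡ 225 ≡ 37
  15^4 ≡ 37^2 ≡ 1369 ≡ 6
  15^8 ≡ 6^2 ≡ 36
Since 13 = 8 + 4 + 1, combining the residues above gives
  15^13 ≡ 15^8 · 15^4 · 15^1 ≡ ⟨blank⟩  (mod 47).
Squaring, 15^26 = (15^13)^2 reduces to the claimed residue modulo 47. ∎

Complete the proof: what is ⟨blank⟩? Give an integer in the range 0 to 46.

Multiply the listed residues: 36 · 6 · 15 = 216 → 3240.
Reducing modulo 47: 3240 = 68·47 + 44, so 15^13 ≡ 44.

44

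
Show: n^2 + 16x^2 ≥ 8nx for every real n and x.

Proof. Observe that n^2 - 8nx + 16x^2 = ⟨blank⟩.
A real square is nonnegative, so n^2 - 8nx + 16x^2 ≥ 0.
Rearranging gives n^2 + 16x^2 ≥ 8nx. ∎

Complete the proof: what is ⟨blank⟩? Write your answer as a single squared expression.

(n - 4x)^2

n^2 - 8nx + 16x^2 is a perfect-square trinomial: the outer terms are (n)^2 and (4x)^2, and the cross term is -2·n·4x.
So n^2 - 8nx + 16x^2 = (n - 4x)^2 ≥ 0.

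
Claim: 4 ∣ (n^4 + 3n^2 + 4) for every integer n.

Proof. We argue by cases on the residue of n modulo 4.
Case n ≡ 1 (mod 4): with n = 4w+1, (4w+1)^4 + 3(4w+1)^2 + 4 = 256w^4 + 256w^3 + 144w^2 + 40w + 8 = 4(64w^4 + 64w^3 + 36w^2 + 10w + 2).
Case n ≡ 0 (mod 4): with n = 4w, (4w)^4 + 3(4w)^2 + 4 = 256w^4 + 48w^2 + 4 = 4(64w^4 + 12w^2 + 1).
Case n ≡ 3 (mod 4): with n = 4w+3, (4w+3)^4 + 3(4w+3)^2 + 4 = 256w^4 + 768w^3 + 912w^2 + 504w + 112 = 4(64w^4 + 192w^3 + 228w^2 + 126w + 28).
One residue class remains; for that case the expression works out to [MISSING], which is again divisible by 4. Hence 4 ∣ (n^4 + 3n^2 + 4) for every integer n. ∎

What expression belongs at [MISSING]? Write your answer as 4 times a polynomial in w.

The residues treated are {1, 0, 3}, so the missing case is n ≡ 2 (mod 4); write n = 4w+2.
Then (4w+2)^4 + 3(4w+2)^2 + 4 = 256w^4 + 512w^3 + 432w^2 + 176w + 32 = 4(64w^4 + 128w^3 + 108w^2 + 44w + 8).

4(64w^4 + 128w^3 + 108w^2 + 44w + 8)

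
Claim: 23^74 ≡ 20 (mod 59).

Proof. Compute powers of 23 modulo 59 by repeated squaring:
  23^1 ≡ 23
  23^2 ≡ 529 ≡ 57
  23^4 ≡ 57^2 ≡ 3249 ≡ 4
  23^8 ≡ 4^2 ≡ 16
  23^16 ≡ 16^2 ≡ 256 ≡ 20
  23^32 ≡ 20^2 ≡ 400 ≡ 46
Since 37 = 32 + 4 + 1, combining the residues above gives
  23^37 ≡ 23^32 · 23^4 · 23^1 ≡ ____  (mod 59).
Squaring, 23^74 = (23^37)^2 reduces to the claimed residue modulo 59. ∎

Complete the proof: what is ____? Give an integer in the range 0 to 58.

Multiply the listed residues: 46 · 4 · 23 = 184 → 4232.
Reducing modulo 59: 4232 = 71·59 + 43, so 23^37 ≡ 43.

43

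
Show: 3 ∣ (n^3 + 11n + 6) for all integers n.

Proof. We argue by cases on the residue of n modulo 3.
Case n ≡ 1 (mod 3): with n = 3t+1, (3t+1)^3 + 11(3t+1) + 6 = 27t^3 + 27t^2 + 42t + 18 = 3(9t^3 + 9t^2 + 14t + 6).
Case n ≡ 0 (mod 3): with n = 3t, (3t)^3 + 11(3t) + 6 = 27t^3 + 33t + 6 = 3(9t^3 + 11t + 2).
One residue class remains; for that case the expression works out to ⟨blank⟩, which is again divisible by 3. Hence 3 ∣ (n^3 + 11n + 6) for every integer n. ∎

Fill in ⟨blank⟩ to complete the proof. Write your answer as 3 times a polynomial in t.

The residues treated are {1, 0}, so the missing case is n ≡ 2 (mod 3); write n = 3t+2.
Then (3t+2)^3 + 11(3t+2) + 6 = 27t^3 + 54t^2 + 69t + 36 = 3(9t^3 + 18t^2 + 23t + 12).

3(9t^3 + 18t^2 + 23t + 12)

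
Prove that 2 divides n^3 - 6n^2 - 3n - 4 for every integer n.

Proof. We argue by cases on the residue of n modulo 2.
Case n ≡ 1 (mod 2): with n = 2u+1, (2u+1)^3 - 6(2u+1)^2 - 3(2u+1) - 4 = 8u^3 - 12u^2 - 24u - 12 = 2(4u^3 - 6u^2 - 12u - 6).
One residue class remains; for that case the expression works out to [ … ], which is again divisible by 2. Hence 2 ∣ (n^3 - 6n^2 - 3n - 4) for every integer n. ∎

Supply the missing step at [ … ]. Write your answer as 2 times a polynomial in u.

Only n ≡ 0 (mod 2) is unaccounted for. Put n = 2u:
(2u)^3 - 6(2u)^2 - 3(2u) - 4 expands to 8u^3 - 24u^2 - 6u - 4,
and factoring out 2 leaves 2(4u^3 - 12u^2 - 3u - 2).

2(4u^3 - 12u^2 - 3u - 2)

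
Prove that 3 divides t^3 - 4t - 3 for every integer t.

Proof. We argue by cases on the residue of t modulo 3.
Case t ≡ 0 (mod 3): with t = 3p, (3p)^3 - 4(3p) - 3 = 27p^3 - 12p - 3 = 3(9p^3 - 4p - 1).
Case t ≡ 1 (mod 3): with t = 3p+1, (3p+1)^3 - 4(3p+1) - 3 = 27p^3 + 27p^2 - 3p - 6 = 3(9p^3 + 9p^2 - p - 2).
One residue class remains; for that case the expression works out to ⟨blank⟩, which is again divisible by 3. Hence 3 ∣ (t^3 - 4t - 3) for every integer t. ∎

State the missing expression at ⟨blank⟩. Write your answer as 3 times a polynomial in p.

Only t ≡ 2 (mod 3) is unaccounted for. Put t = 3p+2:
(3p+2)^3 - 4(3p+2) - 3 expands to 27p^3 + 54p^2 + 24p - 3,
and factoring out 3 leaves 3(9p^3 + 18p^2 + 8p - 1).

3(9p^3 + 18p^2 + 8p - 1)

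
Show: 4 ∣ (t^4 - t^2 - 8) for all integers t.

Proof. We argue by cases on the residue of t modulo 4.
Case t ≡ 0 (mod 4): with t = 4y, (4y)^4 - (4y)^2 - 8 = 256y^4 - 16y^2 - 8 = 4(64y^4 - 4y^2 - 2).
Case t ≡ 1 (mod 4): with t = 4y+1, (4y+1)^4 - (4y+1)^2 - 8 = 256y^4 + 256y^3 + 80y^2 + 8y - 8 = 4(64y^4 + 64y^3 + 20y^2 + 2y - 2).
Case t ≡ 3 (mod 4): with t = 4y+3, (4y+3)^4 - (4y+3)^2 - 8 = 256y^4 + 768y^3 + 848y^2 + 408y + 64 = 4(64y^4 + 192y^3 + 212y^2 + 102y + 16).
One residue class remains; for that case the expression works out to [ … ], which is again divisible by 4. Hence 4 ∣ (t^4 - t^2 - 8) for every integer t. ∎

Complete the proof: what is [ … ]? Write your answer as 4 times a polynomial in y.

The residues treated are {0, 1, 3}, so the missing case is t ≡ 2 (mod 4); write t = 4y+2.
Then (4y+2)^4 - (4y+2)^2 - 8 = 256y^4 + 512y^3 + 368y^2 + 112y + 4 = 4(64y^4 + 128y^3 + 92y^2 + 28y + 1).

4(64y^4 + 128y^3 + 92y^2 + 28y + 1)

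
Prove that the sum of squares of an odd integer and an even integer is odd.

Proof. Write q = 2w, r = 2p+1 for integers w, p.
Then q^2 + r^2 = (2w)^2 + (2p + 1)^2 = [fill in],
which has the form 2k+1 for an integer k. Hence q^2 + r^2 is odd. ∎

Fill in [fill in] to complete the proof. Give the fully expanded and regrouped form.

2(2p^2 + 2p + 2w^2) + 1

(2w)^2 + (2p + 1)^2 = 4p^2 + 4p + 4w^2 + 1
= 2(2p^2 + 2p + 2w^2) + 1.
Since 2p^2 + 2p + 2w^2 is an integer, the sum of squares is of the form 2k+1 for an integer k.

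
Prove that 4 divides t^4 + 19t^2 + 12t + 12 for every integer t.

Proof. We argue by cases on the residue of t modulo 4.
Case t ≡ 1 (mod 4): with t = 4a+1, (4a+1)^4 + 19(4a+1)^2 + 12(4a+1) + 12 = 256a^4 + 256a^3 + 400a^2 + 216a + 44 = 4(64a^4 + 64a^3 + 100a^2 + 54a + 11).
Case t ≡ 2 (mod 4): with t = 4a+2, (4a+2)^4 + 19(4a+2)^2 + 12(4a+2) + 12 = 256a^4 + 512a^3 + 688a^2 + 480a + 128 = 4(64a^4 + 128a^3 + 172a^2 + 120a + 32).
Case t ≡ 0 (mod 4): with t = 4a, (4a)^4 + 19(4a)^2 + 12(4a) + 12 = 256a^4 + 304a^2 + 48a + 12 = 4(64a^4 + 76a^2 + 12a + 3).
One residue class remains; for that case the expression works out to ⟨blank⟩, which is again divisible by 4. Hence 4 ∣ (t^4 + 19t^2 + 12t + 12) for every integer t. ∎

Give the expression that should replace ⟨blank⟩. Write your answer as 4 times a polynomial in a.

The residues treated are {1, 2, 0}, so the missing case is t ≡ 3 (mod 4); write t = 4a+3.
Then (4a+3)^4 + 19(4a+3)^2 + 12(4a+3) + 12 = 256a^4 + 768a^3 + 1168a^2 + 936a + 300 = 4(64a^4 + 192a^3 + 292a^2 + 234a + 75).

4(64a^4 + 192a^3 + 292a^2 + 234a + 75)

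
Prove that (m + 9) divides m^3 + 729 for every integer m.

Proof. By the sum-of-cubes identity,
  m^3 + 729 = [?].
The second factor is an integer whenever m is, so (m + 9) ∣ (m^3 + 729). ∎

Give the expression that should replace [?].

a^3 + b^3 = (a + b)(a^2 - ab + b^2). With a = m, b = 9:
m^3 + 729 = (m + 9)(m^2 - 9m + 81).

(m + 9)(m^2 - 9m + 81)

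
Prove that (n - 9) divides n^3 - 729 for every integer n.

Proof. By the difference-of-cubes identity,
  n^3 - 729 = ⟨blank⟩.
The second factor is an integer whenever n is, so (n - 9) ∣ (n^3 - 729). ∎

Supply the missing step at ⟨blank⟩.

(n - 9)(n^2 + 9n + 81)

a^3 - b^3 = (a - b)(a^2 + ab + b^2). With a = n, b = 9:
n^3 - 729 = (n - 9)(n^2 + 9n + 81).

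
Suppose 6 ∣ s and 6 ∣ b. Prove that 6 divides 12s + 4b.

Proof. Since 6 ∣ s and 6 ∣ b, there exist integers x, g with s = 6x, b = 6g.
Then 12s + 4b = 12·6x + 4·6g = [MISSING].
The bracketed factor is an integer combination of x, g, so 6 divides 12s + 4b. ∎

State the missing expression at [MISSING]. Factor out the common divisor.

Each term has a factor of 6: 12·6x + 4·6g = 6·(4g + 12x).
Since 4g + 12x is an integer, 6 ∣ (12s + 4b).

6(4g + 12x)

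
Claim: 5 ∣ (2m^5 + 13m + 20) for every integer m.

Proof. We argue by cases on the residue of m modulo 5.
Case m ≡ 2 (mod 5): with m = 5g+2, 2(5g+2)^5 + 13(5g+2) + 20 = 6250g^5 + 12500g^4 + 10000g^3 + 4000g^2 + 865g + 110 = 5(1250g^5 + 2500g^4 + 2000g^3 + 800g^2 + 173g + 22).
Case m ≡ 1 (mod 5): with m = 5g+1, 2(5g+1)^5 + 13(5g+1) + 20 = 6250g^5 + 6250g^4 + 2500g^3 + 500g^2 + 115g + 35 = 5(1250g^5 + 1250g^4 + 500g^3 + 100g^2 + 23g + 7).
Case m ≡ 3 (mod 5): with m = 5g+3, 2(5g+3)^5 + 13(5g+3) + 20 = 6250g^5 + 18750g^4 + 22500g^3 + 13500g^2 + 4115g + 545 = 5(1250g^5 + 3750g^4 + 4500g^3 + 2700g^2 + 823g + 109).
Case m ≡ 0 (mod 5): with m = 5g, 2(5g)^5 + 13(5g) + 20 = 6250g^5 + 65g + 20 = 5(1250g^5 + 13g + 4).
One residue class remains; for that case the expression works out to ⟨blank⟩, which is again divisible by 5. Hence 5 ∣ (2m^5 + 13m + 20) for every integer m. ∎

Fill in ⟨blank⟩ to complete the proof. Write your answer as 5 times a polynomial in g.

The residues treated are {2, 1, 3, 0}, so the missing case is m ≡ 4 (mod 5); write m = 5g+4.
Then 2(5g+4)^5 + 13(5g+4) + 20 = 6250g^5 + 25000g^4 + 40000g^3 + 32000g^2 + 12865g + 2120 = 5(1250g^5 + 5000g^4 + 8000g^3 + 6400g^2 + 2573g + 424).

5(1250g^5 + 5000g^4 + 8000g^3 + 6400g^2 + 2573g + 424)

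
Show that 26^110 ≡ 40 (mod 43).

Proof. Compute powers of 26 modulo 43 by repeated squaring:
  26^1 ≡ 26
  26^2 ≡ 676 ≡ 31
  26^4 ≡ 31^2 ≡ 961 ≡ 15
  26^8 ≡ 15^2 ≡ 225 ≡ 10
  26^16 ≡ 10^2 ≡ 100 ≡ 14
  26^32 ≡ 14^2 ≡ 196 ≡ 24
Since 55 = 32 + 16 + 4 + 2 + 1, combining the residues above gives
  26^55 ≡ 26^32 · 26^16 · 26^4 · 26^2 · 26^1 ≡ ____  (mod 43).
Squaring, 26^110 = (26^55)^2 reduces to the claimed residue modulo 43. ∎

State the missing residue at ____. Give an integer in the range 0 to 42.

Multiply the listed residues: 24 · 14 · 15 · 31 · 26 = 336 → 5040 → 156240 → 4062240.
Reducing modulo 43: 4062240 = 94470·43 + 30, so 26^55 ≡ 30.

30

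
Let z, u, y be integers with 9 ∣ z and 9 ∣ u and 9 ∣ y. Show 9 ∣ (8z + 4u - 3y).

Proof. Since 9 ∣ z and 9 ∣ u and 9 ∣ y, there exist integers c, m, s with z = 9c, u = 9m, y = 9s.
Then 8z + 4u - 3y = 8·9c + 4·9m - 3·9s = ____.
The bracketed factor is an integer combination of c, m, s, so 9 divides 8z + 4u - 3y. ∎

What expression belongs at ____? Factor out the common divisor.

Pull the common 9 out of every term: 8·9c + 4·9m - 3·9s = 9(8c + 4m - 3s).
8c + 4m - 3s is an integer, which exhibits the divisibility.

9(8c + 4m - 3s)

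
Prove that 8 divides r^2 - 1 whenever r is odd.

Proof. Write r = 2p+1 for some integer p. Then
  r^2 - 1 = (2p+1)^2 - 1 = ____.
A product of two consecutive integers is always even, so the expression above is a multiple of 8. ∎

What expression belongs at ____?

(2p+1)^2 - 1 = 4p^2 + 4p + 1 - 1 = 4p^2 + 4p = 4p(p+1).
Since p and p+1 are consecutive, p(p+1) is even, and 4·(even) is a multiple of 8.

4p(p + 1)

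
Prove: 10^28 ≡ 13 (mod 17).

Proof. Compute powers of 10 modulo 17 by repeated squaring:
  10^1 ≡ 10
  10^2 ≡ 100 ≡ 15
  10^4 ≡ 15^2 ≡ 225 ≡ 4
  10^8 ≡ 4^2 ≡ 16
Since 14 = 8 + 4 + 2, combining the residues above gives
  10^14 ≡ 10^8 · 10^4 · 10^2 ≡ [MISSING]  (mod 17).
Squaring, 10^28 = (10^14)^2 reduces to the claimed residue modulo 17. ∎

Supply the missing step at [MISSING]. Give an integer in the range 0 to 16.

Multiply the listed residues: 16 · 4 · 15 = 64 → 960.
Reducing modulo 17: 960 = 56·17 + 8, so 10^14 ≡ 8.

8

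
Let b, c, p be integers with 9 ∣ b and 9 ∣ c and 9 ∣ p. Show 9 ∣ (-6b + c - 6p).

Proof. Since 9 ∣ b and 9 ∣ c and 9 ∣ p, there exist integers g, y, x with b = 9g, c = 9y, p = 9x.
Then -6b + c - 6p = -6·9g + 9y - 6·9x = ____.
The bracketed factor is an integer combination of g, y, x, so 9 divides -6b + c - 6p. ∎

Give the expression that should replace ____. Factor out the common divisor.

Each term has a factor of 9: -6·9g + 9y - 6·9x = 9·(-6g - 6x + y).
Since -6g - 6x + y is an integer, 9 ∣ (-6b + c - 6p).

9(-6g - 6x + y)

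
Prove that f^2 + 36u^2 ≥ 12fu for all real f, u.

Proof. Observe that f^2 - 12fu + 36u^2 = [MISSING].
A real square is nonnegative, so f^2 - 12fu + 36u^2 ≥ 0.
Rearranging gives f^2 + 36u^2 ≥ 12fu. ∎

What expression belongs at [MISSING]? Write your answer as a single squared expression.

f^2 - 12fu + 36u^2 is a perfect-square trinomial: the outer terms are (f)^2 and (6u)^2, and the cross term is -2·f·6u.
So f^2 - 12fu + 36u^2 = (f - 6u)^2 ≥ 0.

(f - 6u)^2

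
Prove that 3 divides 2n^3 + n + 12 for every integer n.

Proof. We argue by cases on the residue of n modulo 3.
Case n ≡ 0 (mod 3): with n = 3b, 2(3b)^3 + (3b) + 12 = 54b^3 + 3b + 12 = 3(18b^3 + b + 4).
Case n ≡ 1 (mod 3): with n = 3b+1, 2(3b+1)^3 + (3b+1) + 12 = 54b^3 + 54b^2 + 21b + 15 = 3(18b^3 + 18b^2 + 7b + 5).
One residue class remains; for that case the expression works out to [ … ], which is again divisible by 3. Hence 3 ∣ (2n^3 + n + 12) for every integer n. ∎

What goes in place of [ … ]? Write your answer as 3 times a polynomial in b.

3(18b^3 + 36b^2 + 25b + 10)

Only n ≡ 2 (mod 3) is unaccounted for. Put n = 3b+2:
2(3b+2)^3 + (3b+2) + 12 expands to 54b^3 + 108b^2 + 75b + 30,
and factoring out 3 leaves 3(18b^3 + 36b^2 + 25b + 10).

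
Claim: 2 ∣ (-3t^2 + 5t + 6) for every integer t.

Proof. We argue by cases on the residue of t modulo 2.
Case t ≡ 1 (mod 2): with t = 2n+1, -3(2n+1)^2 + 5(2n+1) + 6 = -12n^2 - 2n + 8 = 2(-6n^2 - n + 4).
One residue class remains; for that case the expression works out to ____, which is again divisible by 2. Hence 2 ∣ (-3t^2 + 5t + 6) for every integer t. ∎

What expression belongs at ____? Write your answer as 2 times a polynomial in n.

2(-6n^2 + 5n + 3)

Only t ≡ 0 (mod 2) is unaccounted for. Put t = 2n:
-3(2n)^2 + 5(2n) + 6 expands to -12n^2 + 10n + 6,
and factoring out 2 leaves 2(-6n^2 + 5n + 3).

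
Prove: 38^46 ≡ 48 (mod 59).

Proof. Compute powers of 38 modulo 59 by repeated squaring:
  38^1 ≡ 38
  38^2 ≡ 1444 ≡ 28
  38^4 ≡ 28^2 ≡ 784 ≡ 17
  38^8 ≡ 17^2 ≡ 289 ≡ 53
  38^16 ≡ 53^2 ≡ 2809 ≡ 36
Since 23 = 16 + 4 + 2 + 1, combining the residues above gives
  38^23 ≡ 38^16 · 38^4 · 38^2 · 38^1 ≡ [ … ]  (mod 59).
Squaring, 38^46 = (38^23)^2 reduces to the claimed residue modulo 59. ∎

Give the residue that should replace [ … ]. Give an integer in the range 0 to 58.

44

Multiply the listed residues: 36 · 17 · 28 · 38 = 612 → 17136 → 651168.
Reducing modulo 59: 651168 = 11036·59 + 44, so 38^23 ≡ 44.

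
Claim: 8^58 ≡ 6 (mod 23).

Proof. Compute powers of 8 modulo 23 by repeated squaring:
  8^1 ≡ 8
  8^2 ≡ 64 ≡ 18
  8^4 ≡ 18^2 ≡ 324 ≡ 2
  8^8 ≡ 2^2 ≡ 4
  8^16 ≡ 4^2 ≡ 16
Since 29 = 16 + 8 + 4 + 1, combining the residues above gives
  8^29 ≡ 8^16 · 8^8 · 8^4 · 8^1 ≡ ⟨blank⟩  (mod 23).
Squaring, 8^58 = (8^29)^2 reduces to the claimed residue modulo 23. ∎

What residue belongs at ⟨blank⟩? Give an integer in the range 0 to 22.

12

8^16 · 8^8 · 8^4 · 8^1 ≡ 16 · 4 · 2 · 8 = 1024.
1024 mod 23 = 12, so 8^29 ≡ 12 (mod 23).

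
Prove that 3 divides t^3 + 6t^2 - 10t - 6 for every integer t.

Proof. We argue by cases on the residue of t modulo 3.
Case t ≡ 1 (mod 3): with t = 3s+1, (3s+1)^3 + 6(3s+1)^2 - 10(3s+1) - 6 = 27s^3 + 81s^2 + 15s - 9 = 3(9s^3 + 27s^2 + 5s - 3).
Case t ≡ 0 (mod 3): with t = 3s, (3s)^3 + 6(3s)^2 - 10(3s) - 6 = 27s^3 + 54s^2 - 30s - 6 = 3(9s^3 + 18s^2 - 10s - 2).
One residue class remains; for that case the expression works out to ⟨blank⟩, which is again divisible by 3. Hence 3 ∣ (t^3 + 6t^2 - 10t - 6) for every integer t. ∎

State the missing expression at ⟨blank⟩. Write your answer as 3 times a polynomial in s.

Only t ≡ 2 (mod 3) is unaccounted for. Put t = 3s+2:
(3s+2)^3 + 6(3s+2)^2 - 10(3s+2) - 6 expands to 27s^3 + 108s^2 + 78s + 6,
and factoring out 3 leaves 3(9s^3 + 36s^2 + 26s + 2).

3(9s^3 + 36s^2 + 26s + 2)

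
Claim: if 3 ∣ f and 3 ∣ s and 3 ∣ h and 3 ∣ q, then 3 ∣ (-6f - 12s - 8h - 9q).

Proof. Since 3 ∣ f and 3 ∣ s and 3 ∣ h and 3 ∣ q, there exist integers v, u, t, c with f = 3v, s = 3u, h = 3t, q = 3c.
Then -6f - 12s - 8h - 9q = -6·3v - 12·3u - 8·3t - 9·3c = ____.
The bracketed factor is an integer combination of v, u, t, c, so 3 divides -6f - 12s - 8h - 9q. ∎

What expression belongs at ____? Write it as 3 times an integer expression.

3(-9c - 8t - 12u - 6v)

Pull the common 3 out of every term: -6·3v - 12·3u - 8·3t - 9·3c = 3(-9c - 8t - 12u - 6v).
-9c - 8t - 12u - 6v is an integer, which exhibits the divisibility.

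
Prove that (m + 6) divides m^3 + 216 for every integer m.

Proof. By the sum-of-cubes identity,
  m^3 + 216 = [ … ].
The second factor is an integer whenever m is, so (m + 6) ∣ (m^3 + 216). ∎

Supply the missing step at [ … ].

(m + 6)(m^2 - 6m + 36)

Polynomial division of m^3 + 216 by m + 6 leaves remainder 0 and quotient m^2 - 6m + 36.
Hence m^3 + 216 = (m + 6)(m^2 - 6m + 36).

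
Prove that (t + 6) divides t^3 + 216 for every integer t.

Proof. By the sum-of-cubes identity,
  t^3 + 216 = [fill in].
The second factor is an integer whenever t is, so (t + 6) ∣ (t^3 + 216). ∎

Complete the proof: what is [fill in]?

Polynomial division of t^3 + 216 by t + 6 leaves remainder 0 and quotient t^2 - 6t + 36.
Hence t^3 + 216 = (t + 6)(t^2 - 6t + 36).

(t + 6)(t^2 - 6t + 36)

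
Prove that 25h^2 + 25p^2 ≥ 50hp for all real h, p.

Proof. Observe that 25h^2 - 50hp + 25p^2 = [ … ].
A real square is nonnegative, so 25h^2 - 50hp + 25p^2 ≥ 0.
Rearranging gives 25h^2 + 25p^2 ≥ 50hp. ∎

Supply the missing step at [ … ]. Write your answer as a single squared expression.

The leading and trailing coefficients are 5^2 and 5^2, and 50 = 2·5·5, so the trinomial is (5h - 5p)^2.
Hence 25h^2 - 50hp + 25p^2 ≥ 0.

(5h - 5p)^2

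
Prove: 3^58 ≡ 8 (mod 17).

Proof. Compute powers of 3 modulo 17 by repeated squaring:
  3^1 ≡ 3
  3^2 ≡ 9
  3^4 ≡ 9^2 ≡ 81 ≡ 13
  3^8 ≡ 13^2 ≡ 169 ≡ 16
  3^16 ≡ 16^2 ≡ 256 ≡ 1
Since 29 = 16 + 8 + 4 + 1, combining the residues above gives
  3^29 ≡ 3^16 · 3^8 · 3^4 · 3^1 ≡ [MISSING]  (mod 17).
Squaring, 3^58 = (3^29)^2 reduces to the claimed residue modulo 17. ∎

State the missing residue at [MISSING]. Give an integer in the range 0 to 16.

12

Multiply the listed residues: 1 · 16 · 13 · 3 = 16 → 208 → 624.
Reducing modulo 17: 624 = 36·17 + 12, so 3^29 ≡ 12.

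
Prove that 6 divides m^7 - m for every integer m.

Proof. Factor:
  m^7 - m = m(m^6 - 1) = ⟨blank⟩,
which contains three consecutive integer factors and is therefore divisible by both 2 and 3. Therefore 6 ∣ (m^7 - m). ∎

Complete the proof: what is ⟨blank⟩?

m^6 - 1 = (m^2 - 1)(m^4 + m^2 + 1), and m^2 - 1 = (m-1)(m+1).
So m(m^6 - 1) = (m - 1)m(m + 1)(m^4 + m^2 + 1).

(m - 1)m(m + 1)(m^4 + m^2 + 1)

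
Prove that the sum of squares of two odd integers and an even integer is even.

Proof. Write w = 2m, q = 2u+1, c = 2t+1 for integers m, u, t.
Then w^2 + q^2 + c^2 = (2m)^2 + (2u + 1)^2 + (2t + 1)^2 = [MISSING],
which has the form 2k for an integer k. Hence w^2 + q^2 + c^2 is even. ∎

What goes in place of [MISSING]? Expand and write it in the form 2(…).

Expanding: (2m)^2 + (2u + 1)^2 + (2t + 1)^2 = 4m^2 + 4t^2 + 4t + 4u^2 + 4u + 2.
Every term is even; pulling out the factor of 2 gives 2(2m^2 + 2t^2 + 2t + 2u^2 + 2u + 1).

2(2m^2 + 2t^2 + 2t + 2u^2 + 2u + 1)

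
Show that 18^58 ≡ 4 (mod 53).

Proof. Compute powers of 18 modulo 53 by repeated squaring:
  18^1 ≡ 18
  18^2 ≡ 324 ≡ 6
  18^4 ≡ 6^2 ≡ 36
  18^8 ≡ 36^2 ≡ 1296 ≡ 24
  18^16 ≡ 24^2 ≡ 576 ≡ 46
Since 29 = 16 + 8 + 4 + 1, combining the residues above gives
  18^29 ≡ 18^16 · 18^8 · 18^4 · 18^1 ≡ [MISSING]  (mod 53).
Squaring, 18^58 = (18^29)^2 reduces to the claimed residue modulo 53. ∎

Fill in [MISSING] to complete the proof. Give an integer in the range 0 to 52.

Multiply the listed residues: 46 · 24 · 36 · 18 = 1104 → 39744 → 715392.
Reducing modulo 53: 715392 = 13497·53 + 51, so 18^29 ≡ 51.

51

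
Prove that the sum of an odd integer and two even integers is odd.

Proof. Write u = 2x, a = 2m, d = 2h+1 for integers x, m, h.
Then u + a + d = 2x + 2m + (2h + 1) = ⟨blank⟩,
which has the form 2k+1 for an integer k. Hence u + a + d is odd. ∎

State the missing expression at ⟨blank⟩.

2(h + m + x) + 1

Expanding: 2x + 2m + (2h + 1) = 2h + 2m + 2x + 1.
Every term except the constant is even, so this is 2(h + m + x) + 1,
and h + m + x ∈ ℤ gives the required form.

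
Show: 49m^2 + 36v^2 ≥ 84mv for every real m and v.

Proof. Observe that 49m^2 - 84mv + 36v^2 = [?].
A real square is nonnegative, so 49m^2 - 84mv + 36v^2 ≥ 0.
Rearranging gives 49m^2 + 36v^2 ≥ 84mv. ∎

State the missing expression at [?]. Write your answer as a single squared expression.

(7m - 6v)^2

49m^2 - 84mv + 36v^2 is a perfect-square trinomial: the outer terms are (7m)^2 and (6v)^2, and the cross term is -2·7m·6v.
So 49m^2 - 84mv + 36v^2 = (7m - 6v)^2 ≥ 0.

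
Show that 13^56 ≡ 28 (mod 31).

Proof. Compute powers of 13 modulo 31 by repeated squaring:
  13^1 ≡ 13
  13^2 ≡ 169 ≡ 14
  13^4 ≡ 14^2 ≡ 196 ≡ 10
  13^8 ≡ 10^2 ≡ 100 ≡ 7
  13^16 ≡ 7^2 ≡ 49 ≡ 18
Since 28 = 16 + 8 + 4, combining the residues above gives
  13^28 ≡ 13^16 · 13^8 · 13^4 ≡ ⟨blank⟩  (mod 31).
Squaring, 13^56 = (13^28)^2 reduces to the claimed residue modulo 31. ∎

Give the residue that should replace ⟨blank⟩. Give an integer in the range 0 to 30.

20

Multiply the listed residues: 18 · 7 · 10 = 126 → 1260.
Reducing modulo 31: 1260 = 40·31 + 20, so 13^28 ≡ 20.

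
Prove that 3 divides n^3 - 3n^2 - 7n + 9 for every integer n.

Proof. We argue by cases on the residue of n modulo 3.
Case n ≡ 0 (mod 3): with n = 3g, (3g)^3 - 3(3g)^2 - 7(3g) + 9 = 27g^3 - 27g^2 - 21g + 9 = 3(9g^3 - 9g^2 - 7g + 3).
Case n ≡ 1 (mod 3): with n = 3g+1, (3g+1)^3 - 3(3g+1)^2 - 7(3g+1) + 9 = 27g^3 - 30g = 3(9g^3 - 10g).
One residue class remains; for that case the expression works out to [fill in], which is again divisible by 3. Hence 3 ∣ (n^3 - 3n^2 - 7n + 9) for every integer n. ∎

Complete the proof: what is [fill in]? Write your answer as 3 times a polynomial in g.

3(9g^3 + 9g^2 - 7g - 3)

Only n ≡ 2 (mod 3) is unaccounted for. Put n = 3g+2:
(3g+2)^3 - 3(3g+2)^2 - 7(3g+2) + 9 expands to 27g^3 + 27g^2 - 21g - 9,
and factoring out 3 leaves 3(9g^3 + 9g^2 - 7g - 3).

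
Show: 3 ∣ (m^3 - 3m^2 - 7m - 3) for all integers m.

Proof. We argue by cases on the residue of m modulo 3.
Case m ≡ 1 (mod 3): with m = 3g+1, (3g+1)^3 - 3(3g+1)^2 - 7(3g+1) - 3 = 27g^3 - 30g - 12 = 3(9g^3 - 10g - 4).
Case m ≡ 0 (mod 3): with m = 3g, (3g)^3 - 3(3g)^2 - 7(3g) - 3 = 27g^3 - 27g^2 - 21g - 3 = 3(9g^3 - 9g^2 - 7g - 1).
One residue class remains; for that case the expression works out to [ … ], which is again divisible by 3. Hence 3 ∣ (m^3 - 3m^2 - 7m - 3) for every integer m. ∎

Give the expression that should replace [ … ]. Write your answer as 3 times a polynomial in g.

Only m ≡ 2 (mod 3) is unaccounted for. Put m = 3g+2:
(3g+2)^3 - 3(3g+2)^2 - 7(3g+2) - 3 expands to 27g^3 + 27g^2 - 21g - 21,
and factoring out 3 leaves 3(9g^3 + 9g^2 - 7g - 7).

3(9g^3 + 9g^2 - 7g - 7)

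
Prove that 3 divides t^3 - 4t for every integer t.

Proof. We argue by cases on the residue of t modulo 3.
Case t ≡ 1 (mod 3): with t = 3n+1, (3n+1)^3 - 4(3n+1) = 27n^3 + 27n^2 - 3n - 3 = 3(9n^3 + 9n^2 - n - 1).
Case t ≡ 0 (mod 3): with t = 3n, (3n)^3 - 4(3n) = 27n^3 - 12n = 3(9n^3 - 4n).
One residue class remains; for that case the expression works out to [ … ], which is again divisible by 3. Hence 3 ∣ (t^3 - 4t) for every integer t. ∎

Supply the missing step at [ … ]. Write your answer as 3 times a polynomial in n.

3(9n^3 + 18n^2 + 8n)

Only t ≡ 2 (mod 3) is unaccounted for. Put t = 3n+2:
(3n+2)^3 - 4(3n+2) expands to 27n^3 + 54n^2 + 24n,
and factoring out 3 leaves 3(9n^3 + 18n^2 + 8n).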